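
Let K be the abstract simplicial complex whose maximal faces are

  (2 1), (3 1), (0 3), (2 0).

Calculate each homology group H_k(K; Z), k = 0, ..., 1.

We work with the vertex ordering 0 < 1 < 2 < 3. The simplices of K, each written with vertices in increasing order, are:

  0-simplices (4): [0], [1], [2], [3]
  1-simplices (4): [0,2], [0,3], [1,2], [1,3]

giving chain groups C_0 ≅ Z^4, C_1 ≅ Z^4.

Boundary ∂_1: C_1 → C_0 is given by ∂[p,q] = [q] − [p]. For instance
  ∂[1,2] = [2] − [1].
The 4×4 boundary matrix has rank 3 and Smith normal form diag(1,1,1).

Now H_k = ker ∂_k / im ∂_{k+1}, so:

  H_0: rank C_0 − rank ∂_1 = 4 − 3 = 1, and the invariant factors of ∂_1 are all 1, so H_0 ≅ Z.
  H_1: rank ker ∂_1 − rank ∂_2 = (4 − 3) − 0 = 1, and there is no ∂_2, so H_1 ≅ Z.

H_0 = Z,  H_1 = Z.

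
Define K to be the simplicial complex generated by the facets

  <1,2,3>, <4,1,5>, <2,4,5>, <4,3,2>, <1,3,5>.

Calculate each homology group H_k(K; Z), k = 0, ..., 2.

H_0 ≅ Z,  H_1 ≅ Z,  H_2 = 0.

Order the vertices as 1 < 2 < 3 < 4 < 5. Listing each simplex with vertices in this order, K has dimension 2 with simplices:

  0-simplices (5): [1], [2], [3], [4], [5]
  1-simplices (10): [1,2], [1,3], [1,4], [1,5], [2,3], [2,4], [2,5], [3,4], [3,5], [4,5]
  2-simplices (5): [1,2,3], [1,3,5], [1,4,5], [2,3,4], [2,4,5]

giving chain groups C_0 ≅ Z^5, C_1 ≅ Z^10, C_2 ≅ Z^5.

The boundary map ∂_1: C_1 → C_0 is given by ∂[p,q] = [q] − [p]. For instance
  ∂[1,3] = [3] − [1].
The 5×10 boundary matrix has rank 4 and Smith normal form diag(1,1,1,1).

∂_2: C_2 → C_1 acts by ∂[p,q,r] = [q,r] − [p,r] + [p,q]. For instance
  ∂[2,4,5] = [4,5] − [2,5] + [2,4],
  ∂[1,3,5] = [3,5] − [1,5] + [1,3].
The 10×5 boundary matrix has rank 5 and Smith normal form diag(1,1,1,1,1).

From H_k ≅ ker(∂_k) / im(∂_{k+1}) we obtain:

  H_0: rank C_0 − rank ∂_1 = 5 − 4 = 1, and the invariant factors of ∂_1 are all 1, so H_0 = Z.
  H_1: rank ker ∂_1 − rank ∂_2 = (10 − 4) − 5 = 1, and the invariant factors of ∂_2 are all 1, so H_1 = Z.
  H_2: rank ker ∂_2 − rank ∂_3 = (5 − 5) − 0 = 0, and there is no ∂_3, so H_2 = 0.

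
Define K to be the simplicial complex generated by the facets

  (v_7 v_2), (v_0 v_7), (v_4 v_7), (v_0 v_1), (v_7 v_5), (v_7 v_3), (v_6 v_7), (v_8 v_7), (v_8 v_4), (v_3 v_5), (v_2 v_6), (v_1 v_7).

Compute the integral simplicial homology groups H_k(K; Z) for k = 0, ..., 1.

H_0 = Z,  H_1 = Z^4.

Order the vertices as v_0 < v_1 < v_2 < v_3 < v_4 < v_5 < v_6 < v_7 < v_8. Listing each simplex with vertices in this order, K has dimension 1 with simplices:

  0-simplices (9): [v_0], [v_1], [v_2], [v_3], [v_4], [v_5], [v_6], [v_7], [v_8]
  1-simplices (12): [v_0,v_1], [v_0,v_7], [v_1,v_7], [v_2,v_6], [v_2,v_7], [v_3,v_5], [v_3,v_7], [v_4,v_7], [v_4,v_8], [v_5,v_7], [v_6,v_7], [v_7,v_8]

so the chain groups are C_0 ≅ Z^9, C_1 ≅ Z^12.

∂_1: C_1 → C_0 is given by ∂[p,q] = [q] − [p].
The resulting 9×12 matrix has rank 8, and its Smith normal form has invariant factors (1,1,1,1,1,1,1,1).

From H_k ≅ ker(∂_k) / im(∂_{k+1}) we obtain:

  H_0: rank C_0 − rank ∂_1 = 9 − 8 = 1, and the invariant factors of ∂_1 are all 1, so H_0 ≅ Z.
  H_1: rank ker ∂_1 − rank ∂_2 = (12 − 8) − 0 = 4, and there is no ∂_2, so H_1 ≅ Z^4.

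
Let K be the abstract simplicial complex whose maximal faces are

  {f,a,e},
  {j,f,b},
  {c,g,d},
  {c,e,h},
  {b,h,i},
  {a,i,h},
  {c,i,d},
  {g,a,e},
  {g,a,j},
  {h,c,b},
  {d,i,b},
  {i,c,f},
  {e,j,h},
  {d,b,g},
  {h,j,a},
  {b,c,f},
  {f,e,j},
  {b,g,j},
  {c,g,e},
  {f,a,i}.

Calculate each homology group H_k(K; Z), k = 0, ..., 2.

H_0 = Z,  H_1 = Z × Z/2,  H_2 = 0.

Order the vertices as a < b < c < d < e < f < g < h < i < j. Listing each simplex with vertices in this order, K has dimension 2 with simplices:

  0-simplices (10): a, b, c, d, e, f, g, h, i, j
  1-simplices (30): ae, af, ag, ah, ai, aj, bc, bd, bf, bg, bh, bi, bj, cd, ce, cf, cg, ch, ci, dg, di, ef, eg, eh, ej, fi, fj, gj, hi, hj
  2-simplices (20): aef, aeg, afi, agj, ahi, ahj, bcf, bch, bdg, bdi, bfj, bgj, bhi, cdg, cdi, ceg, ceh, cfi, efj, ehj

Hence C_0 ≅ Z^10, C_1 ≅ Z^30, C_2 ≅ Z^20.

∂_1: C_1 → C_0 maps an edge to its endpoints' difference, ∂[p,q] = q − p. For instance
  ∂di = i − d.
As a 10×30 matrix over Z this has rank 9, with invariant factors (1,1,1,1,1,1,1,1,1).

The boundary map ∂_2: C_2 → C_1 sends each 2-simplex [p,q,r] to [q,r] − [p,r] + [p,q]. For instance
  ∂bhi = hi − bi + bh,
  ∂bdi = di − bi + bd.
This gives a 30×20 integer matrix of rank 20; reducing to Smith normal form yields diagonal entries (1,1,1,1,1,1,1,1,1,1,1,1,1,1,1,1,1,1,1,2).

From H_k ≅ ker(∂_k) / im(∂_{k+1}) we obtain:

  H_0: rank C_0 − rank ∂_1 = 10 − 9 = 1, and the invariant factors of ∂_1 are all 1, so H_0 = Z.
  H_1: rank ker ∂_1 − rank ∂_2 = (30 − 9) − 20 = 1, and ∂_2 has invariant factor 2 > 1, so H_1 = Z × Z/2.
  H_2: rank ker ∂_2 − rank ∂_3 = (20 − 20) − 0 = 0, and there is no ∂_3, so H_2 = 0.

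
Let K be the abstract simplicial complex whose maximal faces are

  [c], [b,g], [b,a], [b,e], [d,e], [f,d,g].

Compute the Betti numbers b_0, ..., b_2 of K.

Order the vertices as a < b < c < d < e < f < g. Listing each simplex with vertices in this order, K has dimension 2 with simplices:

  0-simplices (7): a, b, c, d, e, f, g
  1-simplices (7): ab, be, bg, de, df, dg, fg
  2-simplices (1): dfg

giving chain groups C_0 ≅ Z^7, C_1 ≅ Z^7, C_2 ≅ Z^1.

∂_1: C_1 → C_0 is given by ∂[p,q] = [q] − [p].
The 7×7 boundary matrix has rank 5 and Smith normal form diag(1,1,1,1,1).

The boundary map ∂_2: C_2 → C_1 acts by ∂[p,q,r] = [q,r] − [p,r] + [p,q]. For instance
  ∂dfg = fg − dg + df.
The 7×1 boundary matrix has rank 1 and Smith normal form diag(1).

From H_k ≅ ker(∂_k) / im(∂_{k+1}) we obtain:

  H_0: rank C_0 − rank ∂_1 = 7 − 5 = 2, and the invariant factors of ∂_1 are all 1, so H_0 ≅ Z^2.
  H_1: rank ker ∂_1 − rank ∂_2 = (7 − 5) − 1 = 1, and the invariant factors of ∂_2 are all 1, so H_1 ≅ Z.
  H_2: rank ker ∂_2 − rank ∂_3 = (1 − 1) − 0 = 0, and there is no ∂_3, so H_2 ≅ 0.

As a check, the Euler characteristic is 7 − 7 + 1 = 1, which agrees with 2 − 1 + 0 = 1.

Hence the Betti numbers are b_0 = 2, b_1 = 1, b_2 = 0.

b_0 = 2, b_1 = 1, b_2 = 0.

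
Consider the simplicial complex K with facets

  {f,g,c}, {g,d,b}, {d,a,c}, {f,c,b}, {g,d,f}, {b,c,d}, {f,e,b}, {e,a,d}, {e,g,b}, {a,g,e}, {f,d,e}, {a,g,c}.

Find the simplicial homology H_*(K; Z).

We work with the vertex ordering a < b < c < d < e < f < g. The simplices of K, each written with vertices in increasing order, are:

  0-simplices (7): a, b, c, d, e, f, g
  1-simplices (18): ac, ad, ae, ag, bc, bd, be, bf, bg, cd, cf, cg, de, df, dg, ef, eg, fg
  2-simplices (12): acd, acg, ade, aeg, bcd, bcf, bdg, bef, beg, cfg, def, dfg

giving chain groups C_0 ≅ Z^7, C_1 ≅ Z^18, C_2 ≅ Z^12.

∂_1: C_1 → C_0 sends each edge [p,q] (with p < q) to q − p. For instance
  ∂de = e − d.
The 7×18 boundary matrix has rank 6 and Smith normal form diag(1,1,1,1,1,1).

∂_2: C_2 → C_1 acts by ∂[p,q,r] = [q,r] − [p,r] + [p,q]. For instance
  ∂def = ef − df + de,
  ∂bef = ef − bf + be.
The 18×12 boundary matrix has rank 12 and Smith normal form diag(1,1,1,1,1,1,1,1,1,1,1,2).

From H_k ≅ ker(∂_k) / im(∂_{k+1}) we obtain:

  H_0: rank C_0 − rank ∂_1 = 7 − 6 = 1, and the invariant factors of ∂_1 are all 1, so H_0 = Z.
  H_1: rank ker ∂_1 − rank ∂_2 = (18 − 6) − 12 = 0, and ∂_2 has invariant factor 2 > 1, so H_1 = Z/2Z.
  H_2: rank ker ∂_2 − rank ∂_3 = (12 − 12) − 0 = 0, and there is no ∂_3, so H_2 = 0.

H_0 ≅ Z,  H_1 ≅ Z/2Z,  H_2 = 0.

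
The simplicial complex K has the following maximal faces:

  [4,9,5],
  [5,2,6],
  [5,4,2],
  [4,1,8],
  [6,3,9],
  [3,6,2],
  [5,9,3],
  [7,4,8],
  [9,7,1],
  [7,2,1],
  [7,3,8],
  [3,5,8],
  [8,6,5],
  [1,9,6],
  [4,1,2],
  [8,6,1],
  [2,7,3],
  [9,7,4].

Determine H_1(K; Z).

H_1 = Z ⊕ Z_2.

K has 9 vertices, 27 edges, 18 triangles.
rank ∂_1 = 8, rank ∂_2 = 18 ⇒ b_1 = 27 − 8 − 18 = 1; ∂_2 has invariant factor(s) [2] giving torsion. So H_1 ≅ Z ⊕ Z_2.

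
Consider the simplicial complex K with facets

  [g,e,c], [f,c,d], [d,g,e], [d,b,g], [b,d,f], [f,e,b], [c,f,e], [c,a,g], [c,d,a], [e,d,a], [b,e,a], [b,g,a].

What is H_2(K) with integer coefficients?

K has 7 vertices, 18 edges, 12 triangles.
rank ∂_2 = 12, rank ∂_3 = 0 ⇒ b_2 = 12 − 12 − 0 = 0. So H_2 = 0.

H_2 = 0.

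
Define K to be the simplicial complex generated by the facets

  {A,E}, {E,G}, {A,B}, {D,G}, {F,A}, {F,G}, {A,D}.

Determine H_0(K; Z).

Fix the vertex order A < B < D < E < F < G and write every simplex with vertices in increasing order. Then dim K = 1 and the simplices of K are:

  0-simplices (6): A, B, D, E, F, G
  1-simplices (7): AB, AD, AE, AF, DG, EG, FG

giving chain groups C_0 ≅ Z^6, C_1 ≅ Z^7.

Boundary ∂_1: C_1 → C_0 is given by ∂[p,q] = [q] − [p]. For instance
  ∂AD = D − A.
The resulting 6×7 matrix has rank 5, and its Smith normal form has invariant factors (1,1,1,1,1).

Reading off H_k = ker ∂_k / im ∂_{k+1}:

  H_0: rank C_0 − rank ∂_1 = 6 − 5 = 1, and the invariant factors of ∂_1 are all 1, so H_0 = Z.

H_0 = Z.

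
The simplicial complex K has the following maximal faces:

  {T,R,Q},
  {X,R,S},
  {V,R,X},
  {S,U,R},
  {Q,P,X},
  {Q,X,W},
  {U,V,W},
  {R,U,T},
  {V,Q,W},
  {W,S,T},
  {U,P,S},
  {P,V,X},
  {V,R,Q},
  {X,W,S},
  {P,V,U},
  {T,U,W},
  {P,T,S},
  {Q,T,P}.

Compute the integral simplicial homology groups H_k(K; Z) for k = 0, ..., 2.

Take the total order P < Q < R < S < T < U < V < W < X on the vertex set. Then K (dimension 2) consists of the simplices:

  0-simplices (9): P, Q, R, S, T, U, V, W, X
  1-simplices (27): PQ, PS, PT, PU, PV, PX, QR, QT, QV, QW, QX, RS, RT, RU, RV, RX, ST, SU, SW, SX, TU, TW, UV, UW, VW, VX, WX
  2-simplices (18): PQT, PQX, PST, PSU, PUV, PVX, QRT, QRV, QVW, QWX, RSU, RSX, RTU, RVX, STW, SWX, TUW, UVW

Hence C_0 ≅ Z^9, C_1 ≅ Z^27, C_2 ≅ Z^18.

The boundary map ∂_1: C_1 → C_0 sends each edge [p,q] (with p < q) to q − p. For instance
  ∂WX = X − W.
As a 9×27 matrix over Z this has rank 8, with invariant factors (1,1,1,1,1,1,1,1).

∂_2: C_2 → C_1 acts by ∂[p,q,r] = [q,r] − [p,r] + [p,q]. For instance
  ∂PUV = UV − PV + PU,
  ∂PST = ST − PT + PS.
The resulting 27×18 matrix has rank 18, and its Smith normal form has invariant factors (1,1,1,1,1,1,1,1,1,1,1,1,1,1,1,1,1,2).

From H_k ≅ ker(∂_k) / im(∂_{k+1}) we obtain:

  H_0: rank C_0 − rank ∂_1 = 9 − 8 = 1, and the invariant factors of ∂_1 are all 1, so H_0 ≅ Z.
  H_1: rank ker ∂_1 − rank ∂_2 = (27 − 8) − 18 = 1, and ∂_2 has invariant factor 2 > 1, so H_1 ≅ Z × Z/2.
  H_2: rank ker ∂_2 − rank ∂_3 = (18 − 18) − 0 = 0, and there is no ∂_3, so H_2 ≅ 0.

(K is a triangulation of the Klein bottle.)

H_0 = Z,  H_1 = Z × Z/2,  H_2 = 0.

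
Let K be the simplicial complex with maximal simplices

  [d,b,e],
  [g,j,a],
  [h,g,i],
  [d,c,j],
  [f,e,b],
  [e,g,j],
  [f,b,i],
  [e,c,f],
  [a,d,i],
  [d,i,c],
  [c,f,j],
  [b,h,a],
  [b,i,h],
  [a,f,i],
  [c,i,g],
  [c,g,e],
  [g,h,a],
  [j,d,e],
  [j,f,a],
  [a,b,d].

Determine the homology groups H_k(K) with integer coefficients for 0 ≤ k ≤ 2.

Take the total order a < b < c < d < e < f < g < h < i < j on the vertex set. Then K (dimension 2) consists of the simplices:

  0-simplices (10): a, b, c, d, e, f, g, h, i, j
  1-simplices (30): ab, ad, af, ag, ah, ai, aj, bd, be, bf, bh, bi, cd, ce, cf, cg, ci, cj, de, di, dj, ef, eg, ej, fi, fj, gh, gi, gj, hi
  2-simplices (20): abd, abh, adi, afi, afj, agh, agj, bde, bef, bfi, bhi, cdi, cdj, cef, ceg, cfj, cgi, dej, egj, ghi

giving chain groups C_0 ≅ Z^10, C_1 ≅ Z^30, C_2 ≅ Z^20.

∂_1: C_1 → C_0 sends each edge [p,q] (with p < q) to q − p. For instance
  ∂ej = j − e.
This gives a 10×30 integer matrix of rank 9; reducing to Smith normal form yields diagonal entries (1,1,1,1,1,1,1,1,1).

The boundary map ∂_2: C_2 → C_1 maps a triangle to the signed sum of its edges. For instance
  ∂afi = fi − ai + af,
  ∂egj = gj − ej + eg.
The 30×20 boundary matrix has rank 20 and Smith normal form diag(1,1,1,1,1,1,1,1,1,1,1,1,1,1,1,1,1,1,1,2).

Now H_k = ker ∂_k / im ∂_{k+1}, so:

  H_0: rank C_0 − rank ∂_1 = 10 − 9 = 1, and the invariant factors of ∂_1 are all 1, so H_0 = Z.
  H_1: rank ker ∂_1 − rank ∂_2 = (30 − 9) − 20 = 1, and ∂_2 has invariant factor 2 > 1, so H_1 = Z ⊕ Z/2Z.
  H_2: rank ker ∂_2 − rank ∂_3 = (20 − 20) − 0 = 0, and there is no ∂_3, so H_2 = 0.

H_0 = Z,  H_1 = Z ⊕ Z/2Z,  H_2 = 0.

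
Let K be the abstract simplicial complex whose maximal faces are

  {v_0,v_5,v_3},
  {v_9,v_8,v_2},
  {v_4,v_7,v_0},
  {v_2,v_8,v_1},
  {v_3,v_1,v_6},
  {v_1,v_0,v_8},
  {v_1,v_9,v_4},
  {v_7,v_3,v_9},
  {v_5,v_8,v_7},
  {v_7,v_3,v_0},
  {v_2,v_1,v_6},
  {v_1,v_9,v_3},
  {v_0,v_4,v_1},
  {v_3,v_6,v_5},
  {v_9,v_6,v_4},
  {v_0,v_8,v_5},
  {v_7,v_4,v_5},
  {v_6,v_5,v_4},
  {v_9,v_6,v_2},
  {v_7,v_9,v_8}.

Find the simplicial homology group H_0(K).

We work with the vertex ordering v_0 < v_1 < v_2 < v_3 < v_4 < v_5 < v_6 < v_7 < v_8 < v_9. The simplices of K, each written with vertices in increasing order, are:

  0-simplices (10): [v_0], [v_1], [v_2], [v_3], [v_4], [v_5], [v_6], [v_7], [v_8], [v_9]
  1-simplices (30): (30 of them)
  2-simplices (20): (20 of them)

so the chain groups are C_0 ≅ Z^10, C_1 ≅ Z^30, C_2 ≅ Z^20.

Boundary ∂_1: C_1 → C_0 is given by ∂[p,q] = [q] − [p]. For instance
  ∂[v_8,v_9] = [v_9] − [v_8].
The resulting 10×30 matrix has rank 9, and its Smith normal form has invariant factors (1,1,1,1,1,1,1,1,1).

The boundary map ∂_2: C_2 → C_1 acts by ∂[p,q,r] = [q,r] − [p,r] + [p,q]. For instance
  ∂[v_4,v_5,v_6] = [v_5,v_6] − [v_4,v_6] + [v_4,v_5],
  ∂[v_3,v_7,v_9] = [v_7,v_9] − [v_3,v_9] + [v_3,v_7].
As a 30×20 matrix over Z this has rank 20, with invariant factors (1,1,1,1,1,1,1,1,1,1,1,1,1,1,1,1,1,1,1,2).

Computing H_k = (kernel of ∂_k) / (image of ∂_{k+1}):

  H_0: rank C_0 − rank ∂_1 = 10 − 9 = 1, and the invariant factors of ∂_1 are all 1, so H_0 ≅ Z.

(K is a triangulation of the Klein bottle.)

H_0 ≅ Z.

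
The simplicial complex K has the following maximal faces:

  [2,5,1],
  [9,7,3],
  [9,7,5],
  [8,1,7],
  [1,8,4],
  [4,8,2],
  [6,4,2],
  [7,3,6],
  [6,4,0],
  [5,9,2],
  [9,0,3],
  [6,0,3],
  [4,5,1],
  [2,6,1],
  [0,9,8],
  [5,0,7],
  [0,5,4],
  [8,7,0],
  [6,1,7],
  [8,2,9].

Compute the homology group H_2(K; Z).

H_2 ≅ 0.

Take the total order 0 < 1 < 2 < 3 < 4 < 5 < 6 < 7 < 8 < 9 on the vertex set. Then K (dimension 2) consists of the simplices:

  0-simplices (10): [0], [1], [2], [3], [4], [5], [6], [7], [8], [9]
  1-simplices (30): (30 of them)
  2-simplices (20): (20 of them)

giving chain groups C_0 ≅ Z^10, C_1 ≅ Z^30, C_2 ≅ Z^20.

∂_1: C_1 → C_0 sends each edge [p,q] (with p < q) to q − p.
The resulting 10×30 matrix has rank 9, and its Smith normal form has invariant factors (1,1,1,1,1,1,1,1,1).

The boundary map ∂_2: C_2 → C_1 acts by ∂[p,q,r] = [q,r] − [p,r] + [p,q]. For instance
  ∂[0,3,9] = [3,9] − [0,9] + [0,3],
  ∂[0,5,7] = [5,7] − [0,7] + [0,5].
The 30×20 boundary matrix has rank 20 and Smith normal form diag(1,1,1,1,1,1,1,1,1,1,1,1,1,1,1,1,1,1,1,2).

Reading off H_k = ker ∂_k / im ∂_{k+1}:

  H_2: rank ker ∂_2 − rank ∂_3 = (20 − 20) − 0 = 0, and there is no ∂_3, so H_2 ≅ 0.

(K is a triangulation of the Klein bottle.)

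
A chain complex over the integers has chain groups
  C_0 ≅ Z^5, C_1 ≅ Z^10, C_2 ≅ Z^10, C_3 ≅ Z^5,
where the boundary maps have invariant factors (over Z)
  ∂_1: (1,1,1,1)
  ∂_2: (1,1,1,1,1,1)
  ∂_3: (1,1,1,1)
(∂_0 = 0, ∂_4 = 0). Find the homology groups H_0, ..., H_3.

H_0: b_0 = 5 − 0 − 4 = 1; torsion from ∂_1 factors > 1: none. So H_0 ≅ Z.
H_1: b_1 = 10 − 4 − 6 = 0; torsion from ∂_2 factors > 1: none. So H_1 ≅ 0.
H_2: b_2 = 10 − 6 − 4 = 0; torsion from ∂_3 factors > 1: none. So H_2 ≅ 0.
H_3: b_3 = 5 − 4 − 0 = 1; torsion from ∂_4 factors > 1: none. So H_3 ≅ Z.

H_0 ≅ Z,  H_1 = 0,  H_2 = 0,  H_3 ≅ Z.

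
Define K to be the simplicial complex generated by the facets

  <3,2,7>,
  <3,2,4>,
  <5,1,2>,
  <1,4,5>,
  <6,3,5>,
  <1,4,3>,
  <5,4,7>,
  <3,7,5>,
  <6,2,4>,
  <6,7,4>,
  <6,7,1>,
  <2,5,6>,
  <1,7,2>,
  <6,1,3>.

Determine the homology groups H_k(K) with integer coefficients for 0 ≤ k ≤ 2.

H_0 ≅ Z,  H_1 ≅ Z^2,  H_2 ≅ Z.

We work with the vertex ordering 1 < 2 < 3 < 4 < 5 < 6 < 7. The simplices of K, each written with vertices in increasing order, are:

  0-simplices (7): [1], [2], [3], [4], [5], [6], [7]
  1-simplices (21): [1,2], [1,3], [1,4], [1,5], [1,6], [1,7], [2,3], [2,4], [2,5], [2,6], [2,7], [3,4], [3,5], [3,6], [3,7], [4,5], [4,6], [4,7], [5,6], [5,7], [6,7]
  2-simplices (14): [1,2,5], [1,2,7], [1,3,4], [1,3,6], [1,4,5], [1,6,7], [2,3,4], [2,3,7], [2,4,6], [2,5,6], [3,5,6], [3,5,7], [4,5,7], [4,6,7]

Hence C_0 ≅ Z^7, C_1 ≅ Z^21, C_2 ≅ Z^14.

Boundary ∂_1: C_1 → C_0 sends each edge [p,q] (with p < q) to q − p. For instance
  ∂[2,6] = [6] − [2].
The resulting 7×21 matrix has rank 6, and its Smith normal form has invariant factors (1,1,1,1,1,1).

Boundary ∂_2: C_2 → C_1 acts by ∂[p,q,r] = [q,r] − [p,r] + [p,q]. For instance
  ∂[2,3,7] = [3,7] − [2,7] + [2,3],
  ∂[3,5,7] = [5,7] − [3,7] + [3,5].
As a 21×14 matrix over Z this has rank 13, with invariant factors (1,1,1,1,1,1,1,1,1,1,1,1,1).

Reading off H_k = ker ∂_k / im ∂_{k+1}:

  H_0: rank C_0 − rank ∂_1 = 7 − 6 = 1, and the invariant factors of ∂_1 are all 1, so H_0 ≅ Z.
  H_1: rank ker ∂_1 − rank ∂_2 = (21 − 6) − 13 = 2, and the invariant factors of ∂_2 are all 1, so H_1 ≅ Z^2.
  H_2: rank ker ∂_2 − rank ∂_3 = (14 − 13) − 0 = 1, and there is no ∂_3, so H_2 ≅ Z.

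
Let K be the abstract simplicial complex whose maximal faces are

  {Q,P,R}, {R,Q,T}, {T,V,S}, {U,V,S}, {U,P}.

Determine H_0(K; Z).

We work with the vertex ordering P < Q < R < S < T < U < V. The simplices of K, each written with vertices in increasing order, are:

  0-simplices (7): P, Q, R, S, T, U, V
  1-simplices (11): PQ, PR, PU, QR, QT, RT, ST, SU, SV, TV, UV
  2-simplices (4): PQR, QRT, STV, SUV

so the chain groups are C_0 ≅ Z^7, C_1 ≅ Z^11, C_2 ≅ Z^4.

The boundary map ∂_1: C_1 → C_0 is given by ∂[p,q] = [q] − [p]. For instance
  ∂UV = V − U.
The 7×11 boundary matrix has rank 6 and Smith normal form diag(1,1,1,1,1,1).

Boundary ∂_2: C_2 → C_1 sends each 2-simplex [p,q,r] to [q,r] − [p,r] + [p,q]. For instance
  ∂QRT = RT − QT + QR,
  ∂PQR = QR − PR + PQ.
This gives a 11×4 integer matrix of rank 4; reducing to Smith normal form yields diagonal entries (1,1,1,1).

Reading off H_k = ker ∂_k / im ∂_{k+1}:

  H_0: rank C_0 − rank ∂_1 = 7 − 6 = 1, and the invariant factors of ∂_1 are all 1, so H_0 = Z.

H_0 = Z.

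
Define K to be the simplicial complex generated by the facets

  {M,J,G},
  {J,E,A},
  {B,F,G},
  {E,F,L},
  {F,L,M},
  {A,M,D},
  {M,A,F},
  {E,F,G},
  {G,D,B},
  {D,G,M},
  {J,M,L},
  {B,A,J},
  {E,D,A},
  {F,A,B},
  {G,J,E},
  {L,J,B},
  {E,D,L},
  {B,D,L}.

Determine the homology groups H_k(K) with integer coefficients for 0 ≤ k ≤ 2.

Fix the vertex order A < B < D < E < F < G < J < L < M and write every simplex with vertices in increasing order. Then dim K = 2 and the simplices of K are:

  0-simplices (9): A, B, D, E, F, G, J, L, M
  1-simplices (27): AB, AD, AE, AF, AJ, AM, BD, BF, BG, BJ, BL, DE, DG, DL, DM, EF, EG, EJ, EL, FG, FL, FM, GJ, GM, JL, JM, LM
  2-simplices (18): ABF, ABJ, ADE, ADM, AEJ, AFM, BDG, BDL, BFG, BJL, DEL, DGM, EFG, EFL, EGJ, FLM, GJM, JLM

so the chain groups are C_0 ≅ Z^9, C_1 ≅ Z^27, C_2 ≅ Z^18.

Boundary ∂_1: C_1 → C_0 is given by ∂[p,q] = [q] − [p]. For instance
  ∂BJ = J − B.
The resulting 9×27 matrix has rank 8, and its Smith normal form has invariant factors (1,1,1,1,1,1,1,1).

The boundary map ∂_2: C_2 → C_1 acts by ∂[p,q,r] = [q,r] − [p,r] + [p,q]. For instance
  ∂ABJ = BJ − AJ + AB,
  ∂AEJ = EJ − AJ + AE.
As a 27×18 matrix over Z this has rank 17, with invariant factors (1,1,1,1,1,1,1,1,1,1,1,1,1,1,1,1,1).

Computing H_k = (kernel of ∂_k) / (image of ∂_{k+1}):

  H_0: rank C_0 − rank ∂_1 = 9 − 8 = 1, and the invariant factors of ∂_1 are all 1, so H_0 ≅ Z.
  H_1: rank ker ∂_1 − rank ∂_2 = (27 − 8) − 17 = 2, and the invariant factors of ∂_2 are all 1, so H_1 ≅ Z^2.
  H_2: rank ker ∂_2 − rank ∂_3 = (18 − 17) − 0 = 1, and there is no ∂_3, so H_2 ≅ Z.

(K is a triangulation of the torus T^2.)

H_0 ≅ Z,  H_1 ≅ Z^2,  H_2 ≅ Z.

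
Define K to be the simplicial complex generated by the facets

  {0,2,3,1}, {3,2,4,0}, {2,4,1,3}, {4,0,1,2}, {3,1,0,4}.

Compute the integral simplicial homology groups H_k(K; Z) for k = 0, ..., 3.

Order the vertices as 0 < 1 < 2 < 3 < 4. Listing each simplex with vertices in this order, K has dimension 3 with simplices:

  0-simplices (5): [0], [1], [2], [3], [4]
  1-simplices (10): [0,1], [0,2], [0,3], [0,4], [1,2], [1,3], [1,4], [2,3], [2,4], [3,4]
  2-simplices (10): [0,1,2], [0,1,3], [0,1,4], [0,2,3], [0,2,4], [0,3,4], [1,2,3], [1,2,4], [1,3,4], [2,3,4]
  3-simplices (5): [0,1,2,3], [0,1,2,4], [0,1,3,4], [0,2,3,4], [1,2,3,4]

Hence C_0 ≅ Z^5, C_1 ≅ Z^10, C_2 ≅ Z^10, C_3 ≅ Z^5.

Boundary ∂_1: C_1 → C_0 sends each edge [p,q] (with p < q) to q − p. For instance
  ∂[0,3] = [3] − [0].
As a 5×10 matrix over Z this has rank 4, with invariant factors (1,1,1,1).

∂_2: C_2 → C_1 maps a triangle to the signed sum of its edges. For instance
  ∂[1,3,4] = [3,4] − [1,4] + [1,3],
  ∂[0,1,4] = [1,4] − [0,4] + [0,1].
The resulting 10×10 matrix has rank 6, and its Smith normal form has invariant factors (1,1,1,1,1,1).

∂_3: C_3 → C_2 sends each 3-simplex σ to the alternating sum Σ_i (−1)^i (σ with its i-th vertex removed). For instance
  ∂[0,1,3,4] = [1,3,4] − [0,3,4] + [0,1,4] − [0,1,3],
  ∂[0,1,2,3] = [1,2,3] − [0,2,3] + [0,1,3] − [0,1,2].
As a 10×5 matrix over Z this has rank 4, with invariant factors (1,1,1,1).

Computing H_k = (kernel of ∂_k) / (image of ∂_{k+1}):

  H_0: rank C_0 − rank ∂_1 = 5 − 4 = 1, and the invariant factors of ∂_1 are all 1, so H_0 = Z.
  H_1: rank ker ∂_1 − rank ∂_2 = (10 − 4) − 6 = 0, and the invariant factors of ∂_2 are all 1, so H_1 = 0.
  H_2: rank ker ∂_2 − rank ∂_3 = (10 − 6) − 4 = 0, and the invariant factors of ∂_3 are all 1, so H_2 = 0.
  H_3: rank ker ∂_3 − rank ∂_4 = (5 − 4) − 0 = 1, and there is no ∂_4, so H_3 = Z.

H_0 = Z,  H_1 = 0,  H_2 = 0,  H_3 = Z.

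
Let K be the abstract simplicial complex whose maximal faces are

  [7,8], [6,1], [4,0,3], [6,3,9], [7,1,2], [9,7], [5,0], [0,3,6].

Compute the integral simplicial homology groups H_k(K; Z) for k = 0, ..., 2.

Fix the vertex order 0 < 1 < 2 < 3 < 4 < 5 < 6 < 7 < 8 < 9 and write every simplex with vertices in increasing order. Then dim K = 2 and the simplices of K are:

  0-simplices (10): [0], [1], [2], [3], [4], [5], [6], [7], [8], [9]
  1-simplices (14): [0,3], [0,4], [0,5], [0,6], [1,2], [1,6], [1,7], [2,7], [3,4], [3,6], [3,9], [6,9], [7,8], [7,9]
  2-simplices (4): [0,3,4], [0,3,6], [1,2,7], [3,6,9]

giving chain groups C_0 ≅ Z^10, C_1 ≅ Z^14, C_2 ≅ Z^4.

∂_1: C_1 → C_0 maps an edge to its endpoints' difference, ∂[p,q] = q − p. For instance
  ∂[1,2] = [2] − [1].
As a 10×14 matrix over Z this has rank 9, with invariant factors (1,1,1,1,1,1,1,1,1).

The boundary map ∂_2: C_2 → C_1 acts by ∂[p,q,r] = [q,r] − [p,r] + [p,q]. For instance
  ∂[3,6,9] = [6,9] − [3,9] + [3,6],
  ∂[1,2,7] = [2,7] − [1,7] + [1,2].
This gives a 14×4 integer matrix of rank 4; reducing to Smith normal form yields diagonal entries (1,1,1,1).

Reading off H_k = ker ∂_k / im ∂_{k+1}:

  H_0: rank C_0 − rank ∂_1 = 10 − 9 = 1, and the invariant factors of ∂_1 are all 1, so H_0 = Z.
  H_1: rank ker ∂_1 − rank ∂_2 = (14 − 9) − 4 = 1, and the invariant factors of ∂_2 are all 1, so H_1 = Z.
  H_2: rank ker ∂_2 − rank ∂_3 = (4 − 4) − 0 = 0, and there is no ∂_3, so H_2 = 0.

As a check, the Euler characteristic is 10 − 14 + 4 = 0, which agrees with 1 − 1 + 0 = 0.

H_0 ≅ Z,  H_1 ≅ Z,  H_2 = 0.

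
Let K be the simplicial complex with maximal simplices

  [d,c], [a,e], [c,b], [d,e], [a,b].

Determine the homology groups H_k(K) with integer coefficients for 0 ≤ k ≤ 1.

H_0 ≅ Z,  H_1 ≅ Z.

Take the total order a < b < c < d < e on the vertex set. Then K (dimension 1) consists of the simplices:

  0-simplices (5): a, b, c, d, e
  1-simplices (5): ab, ae, bc, cd, de

giving chain groups C_0 ≅ Z^5, C_1 ≅ Z^5.

∂_1: C_1 → C_0 maps an edge to its endpoints' difference, ∂[p,q] = q − p. For instance
  ∂cd = d − c.
The resulting 5×5 matrix has rank 4, and its Smith normal form has invariant factors (1,1,1,1).

Now H_k = ker ∂_k / im ∂_{k+1}, so:

  H_0: rank C_0 − rank ∂_1 = 5 − 4 = 1, and the invariant factors of ∂_1 are all 1, so H_0 ≅ Z.
  H_1: rank ker ∂_1 − rank ∂_2 = (5 − 4) − 0 = 1, and there is no ∂_2, so H_1 ≅ Z.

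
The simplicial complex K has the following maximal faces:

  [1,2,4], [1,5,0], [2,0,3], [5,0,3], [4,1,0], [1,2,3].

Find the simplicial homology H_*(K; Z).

H_0 ≅ Z,  H_1 ≅ Z,  H_2 = 0.

K has 6 vertices, 12 edges, 6 triangles.
rank ∂_0 = 0, rank ∂_1 = 5 ⇒ b_0 = 6 − 0 − 5 = 1; all invariant factors of ∂_1 are 1 so no torsion. So H_0 = Z.
rank ∂_1 = 5, rank ∂_2 = 6 ⇒ b_1 = 12 − 5 − 6 = 1; all invariant factors of ∂_2 are 1 so no torsion. So H_1 = Z.
rank ∂_2 = 6, rank ∂_3 = 0 ⇒ b_2 = 6 − 6 − 0 = 0. So H_2 = 0.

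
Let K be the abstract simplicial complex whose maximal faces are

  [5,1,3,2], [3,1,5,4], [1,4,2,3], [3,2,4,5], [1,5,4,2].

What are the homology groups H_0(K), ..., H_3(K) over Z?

H_0 ≅ Z,  H_1 = 0,  H_2 = 0,  H_3 ≅ Z.

K has 5 vertices, 10 edges, 10 triangles, 5 3-simplices.
rank ∂_0 = 0, rank ∂_1 = 4 ⇒ b_0 = 5 − 0 − 4 = 1; all invariant factors of ∂_1 are 1 so no torsion. So H_0 = Z.
rank ∂_1 = 4, rank ∂_2 = 6 ⇒ b_1 = 10 − 4 − 6 = 0; all invariant factors of ∂_2 are 1 so no torsion. So H_1 = 0.
rank ∂_2 = 6, rank ∂_3 = 4 ⇒ b_2 = 10 − 6 − 4 = 0; all invariant factors of ∂_3 are 1 so no torsion. So H_2 = 0.
rank ∂_3 = 4, rank ∂_4 = 0 ⇒ b_3 = 5 − 4 − 0 = 1. So H_3 = Z.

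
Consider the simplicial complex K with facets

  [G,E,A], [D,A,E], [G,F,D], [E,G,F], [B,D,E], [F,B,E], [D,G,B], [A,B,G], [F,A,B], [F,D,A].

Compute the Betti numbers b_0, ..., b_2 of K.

b_0 = 1, b_1 = 0, b_2 = 0.

Fix the vertex order A < B < D < E < F < G and write every simplex with vertices in increasing order. Then dim K = 2 and the simplices of K are:

  0-simplices (6): A, B, D, E, F, G
  1-simplices (15): AB, AD, AE, AF, AG, BD, BE, BF, BG, DE, DF, DG, EF, EG, FG
  2-simplices (10): ABF, ABG, ADE, ADF, AEG, BDE, BDG, BEF, DFG, EFG

so the chain groups are C_0 ≅ Z^6, C_1 ≅ Z^15, C_2 ≅ Z^10.

The boundary map ∂_1: C_1 → C_0 sends each edge [p,q] (with p < q) to q − p.
This gives a 6×15 integer matrix of rank 5; reducing to Smith normal form yields diagonal entries (1,1,1,1,1).

∂_2: C_2 → C_1 sends each 2-simplex [p,q,r] to [q,r] − [p,r] + [p,q]. For instance
  ∂BEF = EF − BF + BE,
  ∂ABF = BF − AF + AB.
As a 15×10 matrix over Z this has rank 10, with invariant factors (1,1,1,1,1,1,1,1,1,2).

Now H_k = ker ∂_k / im ∂_{k+1}, so:

  H_0: rank C_0 − rank ∂_1 = 6 − 5 = 1, and the invariant factors of ∂_1 are all 1, so H_0 ≅ Z.
  H_1: rank ker ∂_1 − rank ∂_2 = (15 − 5) − 10 = 0, and ∂_2 has invariant factor 2 > 1, so H_1 ≅ Z/2.
  H_2: rank ker ∂_2 − rank ∂_3 = (10 − 10) − 0 = 0, and there is no ∂_3, so H_2 ≅ 0.

As a check, the Euler characteristic is 6 − 15 + 10 = 1, which agrees with 1 − 0 + 0 = 1.

Hence the Betti numbers are b_0 = 1, b_1 = 0, b_2 = 0.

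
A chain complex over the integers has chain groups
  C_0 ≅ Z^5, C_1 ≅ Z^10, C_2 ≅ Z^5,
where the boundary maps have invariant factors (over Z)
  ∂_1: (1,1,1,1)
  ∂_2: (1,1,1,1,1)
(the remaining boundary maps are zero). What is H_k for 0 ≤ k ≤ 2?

H_0 = Z,  H_1 = Z,  H_2 = 0.

H_0: b_0 = 5 − 0 − 4 = 1; torsion from ∂_1 factors > 1: none. So H_0 = Z.
H_1: b_1 = 10 − 4 − 5 = 1; torsion from ∂_2 factors > 1: none. So H_1 = Z.
H_2: b_2 = 5 − 5 − 0 = 0; torsion from ∂_3 factors > 1: none. So H_2 = 0.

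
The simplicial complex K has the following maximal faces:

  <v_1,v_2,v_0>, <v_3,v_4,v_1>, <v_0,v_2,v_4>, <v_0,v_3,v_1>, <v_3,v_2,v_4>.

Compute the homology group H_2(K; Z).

We work with the vertex ordering v_0 < v_1 < v_2 < v_3 < v_4. The simplices of K, each written with vertices in increasing order, are:

  0-simplices (5): [v_0], [v_1], [v_2], [v_3], [v_4]
  1-simplices (10): [v_0,v_1], [v_0,v_2], [v_0,v_3], [v_0,v_4], [v_1,v_2], [v_1,v_3], [v_1,v_4], [v_2,v_3], [v_2,v_4], [v_3,v_4]
  2-simplices (5): [v_0,v_1,v_2], [v_0,v_1,v_3], [v_0,v_2,v_4], [v_1,v_3,v_4], [v_2,v_3,v_4]

so the chain groups are C_0 ≅ Z^5, C_1 ≅ Z^10, C_2 ≅ Z^5.

The boundary map ∂_1: C_1 → C_0 is given by ∂[p,q] = [q] − [p]. For instance
  ∂[v_1,v_3] = [v_3] − [v_1].
This gives a 5×10 integer matrix of rank 4; reducing to Smith normal form yields diagonal entries (1,1,1,1).

The boundary map ∂_2: C_2 → C_1 sends each 2-simplex [p,q,r] to [q,r] − [p,r] + [p,q]. For instance
  ∂[v_2,v_3,v_4] = [v_3,v_4] − [v_2,v_4] + [v_2,v_3],
  ∂[v_1,v_3,v_4] = [v_3,v_4] − [v_1,v_4] + [v_1,v_3].
This gives a 10×5 integer matrix of rank 5; reducing to Smith normal form yields diagonal entries (1,1,1,1,1).

From H_k ≅ ker(∂_k) / im(∂_{k+1}) we obtain:

  H_2: rank ker ∂_2 − rank ∂_3 = (5 − 5) − 0 = 0, and there is no ∂_3, so H_2 = 0.

H_2 ≅ 0.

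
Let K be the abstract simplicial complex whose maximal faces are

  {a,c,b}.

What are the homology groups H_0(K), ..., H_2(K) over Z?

We work with the vertex ordering a < b < c. The simplices of K, each written with vertices in increasing order, are:

  0-simplices (3): a, b, c
  1-simplices (3): ab, ac, bc
  2-simplices (1): abc

so the chain groups are C_0 ≅ Z^3, C_1 ≅ Z^3, C_2 ≅ Z^1.

∂_1: C_1 → C_0 is given by ∂[p,q] = [q] − [p].
The 3×3 boundary matrix has rank 2 and Smith normal form diag(1,1).

The boundary map ∂_2: C_2 → C_1 maps a triangle to the signed sum of its edges. For instance
  ∂abc = bc − ac + ab.
The 3×1 boundary matrix has rank 1 and Smith normal form diag(1).

Reading off H_k = ker ∂_k / im ∂_{k+1}:

  H_0: rank C_0 − rank ∂_1 = 3 − 2 = 1, and the invariant factors of ∂_1 are all 1, so H_0 = Z.
  H_1: rank ker ∂_1 − rank ∂_2 = (3 − 2) − 1 = 0, and the invariant factors of ∂_2 are all 1, so H_1 = 0.
  H_2: rank ker ∂_2 − rank ∂_3 = (1 − 1) − 0 = 0, and there is no ∂_3, so H_2 = 0.

As a check, the Euler characteristic is 3 − 3 + 1 = 1, which agrees with 1 − 0 + 0 = 1.
(K is a triangulation of the 2-simplex.)

H_0 ≅ Z,  H_1 = 0,  H_2 = 0.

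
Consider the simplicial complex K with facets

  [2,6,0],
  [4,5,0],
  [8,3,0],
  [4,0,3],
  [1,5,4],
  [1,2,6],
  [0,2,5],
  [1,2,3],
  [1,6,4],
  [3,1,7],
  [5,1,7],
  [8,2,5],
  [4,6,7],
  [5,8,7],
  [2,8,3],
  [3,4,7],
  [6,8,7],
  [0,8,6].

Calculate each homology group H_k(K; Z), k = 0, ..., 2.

Fix the vertex order 0 < 1 < 2 < 3 < 4 < 5 < 6 < 7 < 8 and write every simplex with vertices in increasing order. Then dim K = 2 and the simplices of K are:

  0-simplices (9): [0], [1], [2], [3], [4], [5], [6], [7], [8]
  1-simplices (27): (27 of them)
  2-simplices (18): [0,2,5], [0,2,6], [0,3,4], [0,3,8], [0,4,5], [0,6,8], [1,2,3], [1,2,6], [1,3,7], [1,4,5], [1,4,6], [1,5,7], [2,3,8], [2,5,8], [3,4,7], [4,6,7], [5,7,8], [6,7,8]

Hence C_0 ≅ Z^9, C_1 ≅ Z^27, C_2 ≅ Z^18.

The boundary map ∂_1: C_1 → C_0 sends each edge [p,q] (with p < q) to q − p. For instance
  ∂[5,8] = [8] − [5].
As a 9×27 matrix over Z this has rank 8, with invariant factors (1,1,1,1,1,1,1,1).

Boundary ∂_2: C_2 → C_1 acts by ∂[p,q,r] = [q,r] − [p,r] + [p,q]. For instance
  ∂[1,3,7] = [3,7] − [1,7] + [1,3],
  ∂[1,2,3] = [2,3] − [1,3] + [1,2].
The 27×18 boundary matrix has rank 18 and Smith normal form diag(1,1,1,1,1,1,1,1,1,1,1,1,1,1,1,1,1,2).

Now H_k = ker ∂_k / im ∂_{k+1}, so:

  H_0: rank C_0 − rank ∂_1 = 9 − 8 = 1, and the invariant factors of ∂_1 are all 1, so H_0 = Z.
  H_1: rank ker ∂_1 − rank ∂_2 = (27 − 8) − 18 = 1, and ∂_2 has invariant factor 2 > 1, so H_1 = Z ⊕ Z/2.
  H_2: rank ker ∂_2 − rank ∂_3 = (18 − 18) − 0 = 0, and there is no ∂_3, so H_2 = 0.

(K is a triangulation of the Klein bottle.)

H_0 ≅ Z,  H_1 ≅ Z ⊕ Z/2,  H_2 = 0.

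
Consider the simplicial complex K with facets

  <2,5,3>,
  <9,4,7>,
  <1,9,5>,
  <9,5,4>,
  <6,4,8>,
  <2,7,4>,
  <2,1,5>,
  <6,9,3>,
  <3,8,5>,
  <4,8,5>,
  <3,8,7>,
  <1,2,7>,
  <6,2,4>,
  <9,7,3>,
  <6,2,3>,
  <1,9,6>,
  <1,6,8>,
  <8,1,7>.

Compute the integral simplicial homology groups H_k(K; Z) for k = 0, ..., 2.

H_0 ≅ Z,  H_1 ≅ Z^2,  H_2 ≅ Z.

We work with the vertex ordering 1 < 2 < 3 < 4 < 5 < 6 < 7 < 8 < 9. The simplices of K, each written with vertices in increasing order, are:

  0-simplices (9): [1], [2], [3], [4], [5], [6], [7], [8], [9]
  1-simplices (27): (27 of them)
  2-simplices (18): [1,2,5], [1,2,7], [1,5,9], [1,6,8], [1,6,9], [1,7,8], [2,3,5], [2,3,6], [2,4,6], [2,4,7], [3,5,8], [3,6,9], [3,7,8], [3,7,9], [4,5,8], [4,5,9], [4,6,8], [4,7,9]

so the chain groups are C_0 ≅ Z^9, C_1 ≅ Z^27, C_2 ≅ Z^18.

The boundary map ∂_1: C_1 → C_0 maps an edge to its endpoints' difference, ∂[p,q] = q − p. For instance
  ∂[1,7] = [7] − [1].
The 9×27 boundary matrix has rank 8 and Smith normal form diag(1,1,1,1,1,1,1,1).

∂_2: C_2 → C_1 acts by ∂[p,q,r] = [q,r] − [p,r] + [p,q]. For instance
  ∂[3,7,8] = [7,8] − [3,8] + [3,7],
  ∂[3,7,9] = [7,9] − [3,9] + [3,7].
The resulting 27×18 matrix has rank 17, and its Smith normal form has invariant factors (1,1,1,1,1,1,1,1,1,1,1,1,1,1,1,1,1).

From H_k ≅ ker(∂_k) / im(∂_{k+1}) we obtain:

  H_0: rank C_0 − rank ∂_1 = 9 − 8 = 1, and the invariant factors of ∂_1 are all 1, so H_0 = Z.
  H_1: rank ker ∂_1 − rank ∂_2 = (27 − 8) − 17 = 2, and the invariant factors of ∂_2 are all 1, so H_1 = Z^2.
  H_2: rank ker ∂_2 − rank ∂_3 = (18 − 17) − 0 = 1, and there is no ∂_3, so H_2 = Z.

As a check, the Euler characteristic is 9 − 27 + 18 = 0, which agrees with 1 − 2 + 1 = 0.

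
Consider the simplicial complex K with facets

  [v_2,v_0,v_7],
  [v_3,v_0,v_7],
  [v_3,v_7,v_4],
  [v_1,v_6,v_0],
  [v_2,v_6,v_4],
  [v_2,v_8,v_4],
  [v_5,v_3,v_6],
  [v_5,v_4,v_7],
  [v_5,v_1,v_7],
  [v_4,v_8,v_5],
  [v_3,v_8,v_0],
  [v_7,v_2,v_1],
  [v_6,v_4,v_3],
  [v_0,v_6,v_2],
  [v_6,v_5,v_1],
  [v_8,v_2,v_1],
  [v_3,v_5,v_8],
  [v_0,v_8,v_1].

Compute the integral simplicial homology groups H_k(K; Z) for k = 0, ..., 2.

H_0 ≅ Z,  H_1 ≅ Z ⊕ Z/2Z,  H_2 = 0.

Order the vertices as v_0 < v_1 < v_2 < v_3 < v_4 < v_5 < v_6 < v_7 < v_8. Listing each simplex with vertices in this order, K has dimension 2 with simplices:

  0-simplices (9): [v_0], [v_1], [v_2], [v_3], [v_4], [v_5], [v_6], [v_7], [v_8]
  1-simplices (27): (27 of them)
  2-simplices (18): (18 of them)

giving chain groups C_0 ≅ Z^9, C_1 ≅ Z^27, C_2 ≅ Z^18.

The boundary map ∂_1: C_1 → C_0 maps an edge to its endpoints' difference, ∂[p,q] = q − p.
The resulting 9×27 matrix has rank 8, and its Smith normal form has invariant factors (1,1,1,1,1,1,1,1).

The boundary map ∂_2: C_2 → C_1 maps a triangle to the signed sum of its edges. For instance
  ∂[v_1,v_2,v_8] = [v_2,v_8] − [v_1,v_8] + [v_1,v_2],
  ∂[v_0,v_2,v_7] = [v_2,v_7] − [v_0,v_7] + [v_0,v_2].
The 27×18 boundary matrix has rank 18 and Smith normal form diag(1,1,1,1,1,1,1,1,1,1,1,1,1,1,1,1,1,2).

From H_k ≅ ker(∂_k) / im(∂_{k+1}) we obtain:

  H_0: rank C_0 − rank ∂_1 = 9 − 8 = 1, and the invariant factors of ∂_1 are all 1, so H_0 ≅ Z.
  H_1: rank ker ∂_1 − rank ∂_2 = (27 − 8) − 18 = 1, and ∂_2 has invariant factor 2 > 1, so H_1 ≅ Z ⊕ Z/2Z.
  H_2: rank ker ∂_2 − rank ∂_3 = (18 − 18) − 0 = 0, and there is no ∂_3, so H_2 ≅ 0.

(K is a triangulation of the Klein bottle.)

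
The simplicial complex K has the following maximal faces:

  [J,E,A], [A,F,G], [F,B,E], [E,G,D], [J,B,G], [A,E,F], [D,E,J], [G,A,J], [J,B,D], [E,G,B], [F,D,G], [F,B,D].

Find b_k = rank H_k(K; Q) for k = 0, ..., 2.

b_0 = 1, b_1 = 0, b_2 = 0.

Order the vertices as A < B < D < E < F < G < J. Listing each simplex with vertices in this order, K has dimension 2 with simplices:

  0-simplices (7): A, B, D, E, F, G, J
  1-simplices (18): AE, AF, AG, AJ, BD, BE, BF, BG, BJ, DE, DF, DG, DJ, EF, EG, EJ, FG, GJ
  2-simplices (12): AEF, AEJ, AFG, AGJ, BDF, BDJ, BEF, BEG, BGJ, DEG, DEJ, DFG

Hence C_0 ≅ Z^7, C_1 ≅ Z^18, C_2 ≅ Z^12.

Boundary ∂_1: C_1 → C_0 is given by ∂[p,q] = [q] − [p].
This gives a 7×18 integer matrix of rank 6; reducing to Smith normal form yields diagonal entries (1,1,1,1,1,1).

∂_2: C_2 → C_1 maps a triangle to the signed sum of its edges. For instance
  ∂DFG = FG − DG + DF,
  ∂AFG = FG − AG + AF.
This gives a 18×12 integer matrix of rank 12; reducing to Smith normal form yields diagonal entries (1,1,1,1,1,1,1,1,1,1,1,2).

Now H_k = ker ∂_k / im ∂_{k+1}, so:

  H_0: rank C_0 − rank ∂_1 = 7 − 6 = 1, and the invariant factors of ∂_1 are all 1, so H_0 ≅ Z.
  H_1: rank ker ∂_1 − rank ∂_2 = (18 − 6) − 12 = 0, and ∂_2 has invariant factor 2 > 1, so H_1 ≅ Z/2.
  H_2: rank ker ∂_2 − rank ∂_3 = (12 − 12) − 0 = 0, and there is no ∂_3, so H_2 ≅ 0.

As a check, the Euler characteristic is 7 − 18 + 12 = 1, which agrees with 1 − 0 + 0 = 1.
(K is a triangulation of the real projective plane RP^2.)

Hence the Betti numbers are b_0 = 1, b_1 = 0, b_2 = 0.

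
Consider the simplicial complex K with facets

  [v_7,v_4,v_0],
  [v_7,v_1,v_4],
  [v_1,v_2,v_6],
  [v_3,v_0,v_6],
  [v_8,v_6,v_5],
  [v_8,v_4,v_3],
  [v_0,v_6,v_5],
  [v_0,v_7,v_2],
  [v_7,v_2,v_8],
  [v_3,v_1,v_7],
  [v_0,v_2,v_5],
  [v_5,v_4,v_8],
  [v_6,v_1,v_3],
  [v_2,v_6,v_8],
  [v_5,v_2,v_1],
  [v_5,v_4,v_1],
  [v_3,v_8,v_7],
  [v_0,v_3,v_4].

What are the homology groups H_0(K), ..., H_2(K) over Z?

We work with the vertex ordering v_0 < v_1 < v_2 < v_3 < v_4 < v_5 < v_6 < v_7 < v_8. The simplices of K, each written with vertices in increasing order, are:

  0-simplices (9): [v_0], [v_1], [v_2], [v_3], [v_4], [v_5], [v_6], [v_7], [v_8]
  1-simplices (27): (27 of them)
  2-simplices (18): (18 of them)

giving chain groups C_0 ≅ Z^9, C_1 ≅ Z^27, C_2 ≅ Z^18.

The boundary map ∂_1: C_1 → C_0 maps an edge to its endpoints' difference, ∂[p,q] = q − p.
The 9×27 boundary matrix has rank 8 and Smith normal form diag(1,1,1,1,1,1,1,1).

The boundary map ∂_2: C_2 → C_1 acts by ∂[p,q,r] = [q,r] − [p,r] + [p,q]. For instance
  ∂[v_2,v_7,v_8] = [v_7,v_8] − [v_2,v_8] + [v_2,v_7],
  ∂[v_1,v_3,v_7] = [v_3,v_7] − [v_1,v_7] + [v_1,v_3].
As a 27×18 matrix over Z this has rank 18, with invariant factors (1,1,1,1,1,1,1,1,1,1,1,1,1,1,1,1,1,2).

Reading off H_k = ker ∂_k / im ∂_{k+1}:

  H_0: rank C_0 − rank ∂_1 = 9 − 8 = 1, and the invariant factors of ∂_1 are all 1, so H_0 = Z.
  H_1: rank ker ∂_1 − rank ∂_2 = (27 − 8) − 18 = 1, and ∂_2 has invariant factor 2 > 1, so H_1 = Z ⊕ Z/2.
  H_2: rank ker ∂_2 − rank ∂_3 = (18 − 18) − 0 = 0, and there is no ∂_3, so H_2 = 0.

(K is a triangulation of the Klein bottle.)

H_0 ≅ Z,  H_1 ≅ Z ⊕ Z/2,  H_2 = 0.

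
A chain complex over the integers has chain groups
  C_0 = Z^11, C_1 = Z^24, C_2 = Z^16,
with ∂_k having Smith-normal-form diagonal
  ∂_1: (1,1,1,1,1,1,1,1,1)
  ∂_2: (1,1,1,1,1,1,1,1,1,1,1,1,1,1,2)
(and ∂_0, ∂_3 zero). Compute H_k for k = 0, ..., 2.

H_0 ≅ Z^2,  H_1 ≅ Z/2,  H_2 ≅ Z.

H_0: b_0 = 11 − 0 − 9 = 2; torsion from ∂_1 factors > 1: none. So H_0 ≅ Z^2.
H_1: b_1 = 24 − 9 − 15 = 0; torsion from ∂_2 factors > 1: [2]. So H_1 ≅ Z/2.
H_2: b_2 = 16 − 15 − 0 = 1; torsion from ∂_3 factors > 1: none. So H_2 ≅ Z.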